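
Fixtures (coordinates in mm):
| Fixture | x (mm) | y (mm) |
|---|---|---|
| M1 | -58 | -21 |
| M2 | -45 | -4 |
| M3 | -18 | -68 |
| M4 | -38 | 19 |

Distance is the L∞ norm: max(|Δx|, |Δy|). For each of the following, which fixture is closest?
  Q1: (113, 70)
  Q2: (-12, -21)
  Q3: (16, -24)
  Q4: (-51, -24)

Q1 at (113, 70):
  M1: max(|-171|, |-91|) = 171 mm
  M2: max(|-158|, |-74|) = 158 mm
  M3: max(|-131|, |-138|) = 138 mm
  M4: max(|-151|, |-51|) = 151 mm
  → nearest: M3 (138 mm)
Q2 at (-12, -21):
  M1: max(|-46|, |0|) = 46 mm
  M2: max(|-33|, |17|) = 33 mm
  M3: max(|-6|, |-47|) = 47 mm
  M4: max(|-26|, |40|) = 40 mm
  → nearest: M2 (33 mm)
Q3 at (16, -24):
  M1: max(|-74|, |3|) = 74 mm
  M2: max(|-61|, |20|) = 61 mm
  M3: max(|-34|, |-44|) = 44 mm
  M4: max(|-54|, |43|) = 54 mm
  → nearest: M3 (44 mm)
Q4 at (-51, -24):
  M1: max(|-7|, |3|) = 7 mm
  M2: max(|6|, |20|) = 20 mm
  M3: max(|33|, |-44|) = 44 mm
  M4: max(|13|, |43|) = 43 mm
  → nearest: M1 (7 mm)

Q1→M3; Q2→M2; Q3→M3; Q4→M1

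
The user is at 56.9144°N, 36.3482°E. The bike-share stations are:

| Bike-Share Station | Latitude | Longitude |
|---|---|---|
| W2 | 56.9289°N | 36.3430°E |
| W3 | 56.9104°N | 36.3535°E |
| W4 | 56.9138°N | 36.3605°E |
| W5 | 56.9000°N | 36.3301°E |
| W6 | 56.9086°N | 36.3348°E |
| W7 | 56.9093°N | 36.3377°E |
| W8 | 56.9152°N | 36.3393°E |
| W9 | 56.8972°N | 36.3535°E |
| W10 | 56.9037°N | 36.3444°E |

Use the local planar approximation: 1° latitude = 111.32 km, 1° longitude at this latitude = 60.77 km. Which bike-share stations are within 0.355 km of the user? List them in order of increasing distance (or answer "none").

none

Distances from 56.9144°N, 36.3482°E:
W2: √((0.0145·111.32)² + (-0.0052·60.77)²) = √(2.605448 + 0.099859) = 1.6448 km
W3: √((-0.0040·111.32)² + (0.0053·60.77)²) = √(0.198274 + 0.103736) = 0.5496 km
W4: √((-0.0006·111.32)² + (0.0123·60.77)²) = √(0.004461 + 0.558713) = 0.7504 km
W5: √((-0.0144·111.32)² + (-0.0181·60.77)²) = √(2.569635 + 1.209861) = 1.9441 km
W6: √((-0.0058·111.32)² + (-0.0134·60.77)²) = √(0.416872 + 0.663114) = 1.0392 km
W7: √((-0.0051·111.32)² + (-0.0105·60.77)²) = √(0.322320 + 0.407152) = 0.8541 km
W8: √((0.0008·111.32)² + (-0.0089·60.77)²) = √(0.007931 + 0.292522) = 0.5481 km
W9: √((-0.0172·111.32)² + (0.0053·60.77)²) = √(3.666091 + 0.103736) = 1.9416 km
W10: √((-0.0107·111.32)² + (-0.0038·60.77)²) = √(1.418776 + 0.053327) = 1.2133 km
Threshold 0.355 km: none within range.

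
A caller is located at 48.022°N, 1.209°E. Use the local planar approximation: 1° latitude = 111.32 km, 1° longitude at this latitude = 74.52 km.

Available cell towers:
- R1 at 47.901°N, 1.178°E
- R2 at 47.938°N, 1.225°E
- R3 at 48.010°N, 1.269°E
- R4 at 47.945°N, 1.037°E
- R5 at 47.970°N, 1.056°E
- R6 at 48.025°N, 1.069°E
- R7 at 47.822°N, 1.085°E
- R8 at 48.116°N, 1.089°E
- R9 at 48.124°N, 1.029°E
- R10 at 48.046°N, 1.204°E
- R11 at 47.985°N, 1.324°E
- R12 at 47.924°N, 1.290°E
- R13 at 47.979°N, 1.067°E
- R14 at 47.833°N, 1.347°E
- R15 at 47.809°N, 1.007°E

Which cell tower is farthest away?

R15

Distances from 48.022°N, 1.209°E:
R1: √((-0.121·111.32)² + (-0.031·74.52)²) = √(181.43336 + 5.33665) = 13.666 km
R2: √((-0.084·111.32)² + (0.016·74.52)²) = √(87.43896 + 1.42163) = 9.427 km
R3: √((-0.012·111.32)² + (0.060·74.52)²) = √(1.78447 + 19.99163) = 4.666 km
R4: √((-0.077·111.32)² + (-0.172·74.52)²) = √(73.47301 + 164.28677) = 15.419 km
R5: √((-0.052·111.32)² + (-0.153·74.52)²) = √(33.50835 + 129.99557) = 12.787 km
R6: √((0.003·111.32)² + (-0.140·74.52)²) = √(0.11153 + 108.84332) = 10.438 km
R7: √((-0.200·111.32)² + (-0.124·74.52)²) = √(495.68570 + 85.38647) = 24.105 km
R8: √((0.094·111.32)² + (-0.120·74.52)²) = √(109.49697 + 79.96652) = 13.765 km
R9: √((0.102·111.32)² + (-0.180·74.52)²) = √(128.92785 + 179.92466) = 17.574 km
R10: √((0.024·111.32)² + (-0.005·74.52)²) = √(7.13787 + 0.13883) = 2.698 km
R11: √((-0.037·111.32)² + (0.115·74.52)²) = √(16.96484 + 73.44147) = 9.508 km
R12: √((-0.098·111.32)² + (0.081·74.52)²) = √(119.01414 + 36.43474) = 12.468 km
R13: √((-0.043·111.32)² + (-0.142·74.52)²) = √(22.91307 + 111.97534) = 11.614 km
R14: √((-0.189·111.32)² + (0.138·74.52)²) = √(442.65972 + 105.75572) = 23.418 km
R15: √((-0.213·111.32)² + (-0.202·74.52)²) = √(562.21911 + 226.59401) = 28.086 km
Maximum: R15 at 28.086 km.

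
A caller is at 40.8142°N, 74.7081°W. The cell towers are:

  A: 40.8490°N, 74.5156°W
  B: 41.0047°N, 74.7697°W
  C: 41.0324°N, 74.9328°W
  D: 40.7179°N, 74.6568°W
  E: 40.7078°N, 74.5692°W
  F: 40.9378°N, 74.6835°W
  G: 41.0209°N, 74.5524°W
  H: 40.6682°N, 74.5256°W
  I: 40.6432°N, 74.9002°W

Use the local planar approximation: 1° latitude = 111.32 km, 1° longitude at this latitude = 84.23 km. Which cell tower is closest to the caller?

D

Distances from 40.8142°N, 74.7081°W:
A: √((0.0348·111.32)² + (0.1925·84.23)²) = √(15.007380 + 262.902714) = 16.6706 km
B: √((0.1905·111.32)² + (-0.0616·84.23)²) = √(449.713946 + 26.921238) = 21.8320 km
C: √((0.2182·111.32)² + (-0.2247·84.23)²) = √(590.005266 + 358.211683) = 30.7931 km
D: √((-0.0963·111.32)² + (0.0513·84.23)²) = √(114.920887 + 18.671032) = 11.5582 km
E: √((-0.1064·111.32)² + (0.1389·84.23)²) = √(140.290948 + 136.879400) = 16.6484 km
F: √((0.1236·111.32)² + (0.0246·84.23)²) = √(189.314264 + 4.293424) = 13.9143 km
G: √((0.2067·111.32)² + (0.1557·84.23)²) = √(529.452921 + 171.993022) = 26.4848 km
H: √((-0.1460·111.32)² + (0.1825·84.23)²) = √(264.150907 + 236.297615) = 22.3707 km
I: √((-0.1710·111.32)² + (-0.1921·84.23)²) = √(362.358636 + 261.811266) = 24.9834 km
Minimum: D at 11.5582 km.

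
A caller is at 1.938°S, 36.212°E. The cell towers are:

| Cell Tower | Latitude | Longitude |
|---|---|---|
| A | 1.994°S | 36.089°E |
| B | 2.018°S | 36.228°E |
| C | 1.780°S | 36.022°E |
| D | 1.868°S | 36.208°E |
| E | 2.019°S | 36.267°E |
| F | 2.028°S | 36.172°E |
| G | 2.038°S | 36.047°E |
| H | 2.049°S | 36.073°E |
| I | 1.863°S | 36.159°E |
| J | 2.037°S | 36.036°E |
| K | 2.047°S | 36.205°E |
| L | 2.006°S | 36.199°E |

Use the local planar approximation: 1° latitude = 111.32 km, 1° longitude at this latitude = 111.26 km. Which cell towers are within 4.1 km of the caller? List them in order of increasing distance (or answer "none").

Distances from 1.938°S, 36.212°E:
A: √((-0.056·111.32)² + (-0.123·111.26)²) = √(38.86176 + 187.27868) = 15.038 km
B: √((-0.080·111.32)² + (0.016·111.26)²) = √(79.30971 + 3.16897) = 9.082 km
C: √((0.158·111.32)² + (-0.190·111.26)²) = √(309.35744 + 446.87423) = 27.500 km
D: √((0.070·111.32)² + (-0.004·111.26)²) = √(60.72150 + 0.19806) = 7.805 km
E: √((-0.081·111.32)² + (0.055·111.26)²) = √(81.30485 + 37.44583) = 10.897 km
F: √((-0.090·111.32)² + (-0.040·111.26)²) = √(100.37635 + 19.80606) = 10.963 km
G: √((-0.100·111.32)² + (-0.165·111.26)²) = √(123.92142 + 337.01249) = 21.469 km
H: √((-0.111·111.32)² + (-0.139·111.26)²) = √(152.68359 + 239.17056) = 19.795 km
I: √((0.075·111.32)² + (-0.053·111.26)²) = √(69.70580 + 34.77201) = 10.221 km
J: √((-0.099·111.32)² + (-0.176·111.26)²) = √(121.45539 + 383.44532) = 22.470 km
K: √((-0.109·111.32)² + (-0.007·111.26)²) = √(147.23104 + 0.60656) = 12.159 km
L: √((-0.068·111.32)² + (-0.013·111.26)²) = √(57.30127 + 2.09202) = 7.707 km
Threshold 4.1 km: none within range.

none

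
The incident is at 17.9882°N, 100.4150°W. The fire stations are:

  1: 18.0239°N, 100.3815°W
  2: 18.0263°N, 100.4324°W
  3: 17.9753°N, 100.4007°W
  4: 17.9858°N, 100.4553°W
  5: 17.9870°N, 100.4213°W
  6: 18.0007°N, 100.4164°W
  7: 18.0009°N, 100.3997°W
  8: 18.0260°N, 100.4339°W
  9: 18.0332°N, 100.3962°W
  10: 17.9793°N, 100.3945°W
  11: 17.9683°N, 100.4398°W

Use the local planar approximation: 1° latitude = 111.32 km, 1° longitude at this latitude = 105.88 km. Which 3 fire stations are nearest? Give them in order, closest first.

5, 6, 3

Distances from 17.9882°N, 100.4150°W:
1: √((0.0357·111.32)² + (0.0335·105.88)²) = √(15.793662 + 12.581067) = 5.3268 km
2: √((0.0381·111.32)² + (-0.0174·105.88)²) = √(17.988558 + 3.394114) = 4.6241 km
3: √((-0.0129·111.32)² + (0.0143·105.88)²) = √(2.062176 + 2.292450) = 2.0868 km
4: √((-0.0024·111.32)² + (-0.0403·105.88)²) = √(0.071379 + 18.206982) = 4.2753 km
5: √((-0.0012·111.32)² + (-0.0063·105.88)²) = √(0.017845 + 0.444948) = 0.6803 km
6: √((0.0125·111.32)² + (-0.0014·105.88)²) = √(1.936272 + 0.021973) = 1.3994 km
7: √((0.0127·111.32)² + (0.0153·105.88)²) = √(1.998729 + 2.624283) = 2.1501 km
8: √((0.0378·111.32)² + (-0.0189·105.88)²) = √(17.706389 + 4.004529) = 4.6595 km
9: √((0.0450·111.32)² + (0.0188·105.88)²) = √(25.094088 + 3.962265) = 5.3904 km
10: √((-0.0089·111.32)² + (0.0205·105.88)²) = √(0.981582 + 4.711244) = 2.3860 km
11: √((-0.0199·111.32)² + (-0.0248·105.88)²) = √(4.907412 + 6.894952) = 3.4355 km
Sorted: 5 (0.6803 km) < 6 (1.3994 km) < 3 (2.0868 km) < 7 (2.1501 km) < 10 (2.3860 km) < …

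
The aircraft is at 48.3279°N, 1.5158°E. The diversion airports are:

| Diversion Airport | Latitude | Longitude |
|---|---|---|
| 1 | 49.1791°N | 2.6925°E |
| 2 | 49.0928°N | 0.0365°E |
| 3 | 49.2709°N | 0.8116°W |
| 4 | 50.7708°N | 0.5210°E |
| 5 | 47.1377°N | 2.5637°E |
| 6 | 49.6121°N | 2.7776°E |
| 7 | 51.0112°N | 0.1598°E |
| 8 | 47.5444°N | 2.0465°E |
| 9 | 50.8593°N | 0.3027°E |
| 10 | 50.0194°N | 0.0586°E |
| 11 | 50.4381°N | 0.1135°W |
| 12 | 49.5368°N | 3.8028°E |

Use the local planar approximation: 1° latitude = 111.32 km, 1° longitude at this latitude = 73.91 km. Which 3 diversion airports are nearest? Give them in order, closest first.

Distances from 48.3279°N, 1.5158°E:
1: √((0.8512·111.32)² + (1.1767·73.91)²) = √(8978.620699 + 7563.762984) = 128.6172 km
2: √((0.7649·111.32)² + (-1.4793·73.91)²) = √(7250.295662 + 11954.156001) = 138.5801 km
3: √((0.9430·111.32)² + (-2.3274·73.91)²) = √(11019.700237 + 29590.238425) = 201.5191 km
4: √((2.4429·111.32)² + (-0.9948·73.91)²) = √(73953.336810 + 5406.023855) = 281.7079 km
5: √((-1.1902·111.32)² + (1.0479·73.91)²) = √(17554.412008 + 5998.547266) = 153.4697 km
6: √((1.2842·111.32)² + (1.2618·73.91)²) = √(20436.745021 + 8697.360080) = 170.6872 km
7: √((2.6833·111.32)² + (-1.3560·73.91)²) = √(89224.650739 + 10044.441266) = 315.0700 km
8: √((-0.7835·111.32)² + (0.5307·73.91)²) = √(7607.192337 + 1538.525079) = 95.6332 km
9: √((2.5314·111.32)² + (-1.2131·73.91)²) = √(79408.674514 + 8038.955230) = 295.7155 km
10: √((1.6915·111.32)² + (-1.4572·73.91)²) = √(35456.053953 + 11599.645844) = 216.9233 km
11: √((2.1102·111.32)² + (-1.6293·73.91)²) = √(55181.516643 + 14501.352835) = 263.9751 km
12: √((1.2089·111.32)² + (2.2870·73.91)²) = √(18110.362799 + 28571.874495) = 216.0607 km
Sorted: 8 (95.6332 km) < 1 (128.6172 km) < 2 (138.5801 km) < 5 (153.4697 km) < 6 (170.6872 km) < …

8, 1, 2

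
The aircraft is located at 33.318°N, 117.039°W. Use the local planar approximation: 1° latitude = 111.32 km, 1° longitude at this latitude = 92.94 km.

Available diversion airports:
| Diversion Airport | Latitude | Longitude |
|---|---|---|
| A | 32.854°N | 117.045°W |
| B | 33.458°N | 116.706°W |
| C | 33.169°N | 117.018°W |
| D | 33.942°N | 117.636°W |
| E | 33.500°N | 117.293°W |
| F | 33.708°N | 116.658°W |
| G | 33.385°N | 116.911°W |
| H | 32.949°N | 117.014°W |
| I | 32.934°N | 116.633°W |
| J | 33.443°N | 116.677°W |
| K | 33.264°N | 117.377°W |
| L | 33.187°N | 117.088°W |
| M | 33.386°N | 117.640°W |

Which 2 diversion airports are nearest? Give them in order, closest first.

Distances from 33.318°N, 117.039°W:
A: 51.655 km
B: 34.652 km
C: 16.701 km
D: 88.903 km
E: 31.109 km
F: 56.024 km
G: 14.041 km
H: 41.143 km
I: 57.019 km
J: 36.408 km
K: 31.984 km
L: 15.277 km
M: 56.368 km
Sorted: G (14.041 km) < L (15.277 km) < C (16.701 km) < E (31.109 km) < …

G, L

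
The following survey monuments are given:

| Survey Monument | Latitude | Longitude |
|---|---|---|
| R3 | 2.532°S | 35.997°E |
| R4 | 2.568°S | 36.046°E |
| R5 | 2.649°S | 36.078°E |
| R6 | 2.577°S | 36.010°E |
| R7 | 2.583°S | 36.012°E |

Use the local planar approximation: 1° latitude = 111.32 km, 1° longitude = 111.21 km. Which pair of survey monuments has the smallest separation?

Pairwise distances:
R3–R4: √((-0.036·111.32)² + (0.049·111.21)²) = √(16.06022 + 29.69476) = 6.764 km
R3–R5: √((-0.117·111.32)² + (0.081·111.21)²) = √(169.63604 + 81.14424) = 15.836 km
R3–R6: √((-0.045·111.32)² + (0.013·111.21)²) = √(25.09409 + 2.09014) = 5.214 km
R3–R7: √((-0.051·111.32)² + (0.015·111.21)²) = √(32.23196 + 2.78272) = 5.917 km
R4–R5: √((-0.081·111.32)² + (0.032·111.21)²) = √(81.30485 + 12.66449) = 9.694 km
R4–R6: √((-0.009·111.32)² + (-0.036·111.21)²) = √(1.00376 + 16.02849) = 4.127 km
R4–R7: √((-0.015·111.32)² + (-0.034·111.21)²) = √(2.78823 + 14.29702) = 4.133 km
R5–R6: √((0.072·111.32)² + (-0.068·111.21)²) = √(64.24087 + 57.18808) = 11.019 km
R5–R7: √((0.066·111.32)² + (-0.066·111.21)²) = √(53.98017 + 53.87354) = 10.385 km
R6–R7: √((-0.006·111.32)² + (0.002·111.21)²) = √(0.44612 + 0.04947) = 0.704 km
Closest pair: R6–R7 at 0.704 km.

R6 and R7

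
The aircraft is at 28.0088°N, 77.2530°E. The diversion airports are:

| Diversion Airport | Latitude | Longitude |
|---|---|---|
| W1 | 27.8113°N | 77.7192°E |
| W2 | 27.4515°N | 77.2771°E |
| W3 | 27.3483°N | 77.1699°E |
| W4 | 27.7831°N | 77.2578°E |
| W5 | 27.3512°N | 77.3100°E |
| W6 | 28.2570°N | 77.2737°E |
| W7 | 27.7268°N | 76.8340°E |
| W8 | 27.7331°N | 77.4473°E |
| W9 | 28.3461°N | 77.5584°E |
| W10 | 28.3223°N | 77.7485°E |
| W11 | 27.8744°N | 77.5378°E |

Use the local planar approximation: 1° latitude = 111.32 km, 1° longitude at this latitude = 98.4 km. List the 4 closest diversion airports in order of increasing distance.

W4, W6, W11, W8

Distances from 28.0088°N, 77.2530°E:
W1: 50.8704 km
W2: 62.0839 km
W3: 73.9802 km
W4: 25.1294 km
W5: 73.4186 km
W6: 27.7046 km
W7: 51.8204 km
W8: 36.1590 km
W9: 48.0932 km
W10: 59.9599 km
W11: 31.7680 km
Sorted: W4 (25.1294 km) < W6 (27.7046 km) < W11 (31.7680 km) < W8 (36.1590 km) < W9 (48.0932 km) < W1 (50.8704 km) < …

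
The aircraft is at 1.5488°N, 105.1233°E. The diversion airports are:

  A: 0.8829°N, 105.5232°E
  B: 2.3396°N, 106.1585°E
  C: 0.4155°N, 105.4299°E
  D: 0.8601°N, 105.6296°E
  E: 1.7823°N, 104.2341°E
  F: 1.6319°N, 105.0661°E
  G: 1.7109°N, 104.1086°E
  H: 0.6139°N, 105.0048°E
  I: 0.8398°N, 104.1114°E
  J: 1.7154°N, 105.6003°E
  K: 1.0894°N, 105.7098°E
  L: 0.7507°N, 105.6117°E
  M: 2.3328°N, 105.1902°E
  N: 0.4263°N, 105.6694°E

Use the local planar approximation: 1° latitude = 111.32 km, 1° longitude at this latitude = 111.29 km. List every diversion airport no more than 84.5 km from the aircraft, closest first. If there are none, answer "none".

F, J, K

Distances from 1.5488°N, 105.1233°E:
A: 86.4618 km
B: 144.9909 km
C: 130.6919 km
D: 95.1450 km
E: 102.3159 km
F: 11.2294 km
G: 114.3586 km
H: 104.9053 km
I: 137.5183 km
J: 56.2317 km
K: 82.9200 km
L: 104.1523 km
M: 87.5919 km
N: 138.9526 km
Threshold 84.5 km: F (11.2294 km), J (56.2317 km), K (82.9200 km) are within range.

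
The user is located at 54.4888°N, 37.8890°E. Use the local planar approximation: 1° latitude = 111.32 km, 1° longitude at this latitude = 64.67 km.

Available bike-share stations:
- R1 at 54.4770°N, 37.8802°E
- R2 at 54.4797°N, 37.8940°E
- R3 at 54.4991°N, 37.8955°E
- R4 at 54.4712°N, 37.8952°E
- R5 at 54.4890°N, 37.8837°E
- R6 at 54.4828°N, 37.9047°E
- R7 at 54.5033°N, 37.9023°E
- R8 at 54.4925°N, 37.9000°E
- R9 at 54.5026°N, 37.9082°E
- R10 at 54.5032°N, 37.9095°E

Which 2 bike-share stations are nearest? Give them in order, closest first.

Distances from 54.4888°N, 37.8890°E:
R1: √((-0.0118·111.32)² + (-0.0088·64.67)²) = √(1.725482 + 0.323870) = 1.4316 km
R2: √((-0.0091·111.32)² + (0.0050·64.67)²) = √(1.026193 + 0.104555) = 1.0634 km
R3: √((0.0103·111.32)² + (0.0065·64.67)²) = √(1.314682 + 0.176698) = 1.2212 km
R4: √((-0.0176·111.32)² + (0.0062·64.67)²) = √(3.838590 + 0.160764) = 1.9998 km
R5: √((0.0002·111.32)² + (-0.0053·64.67)²) = √(0.000496 + 0.117478) = 0.3435 km
R6: √((-0.0060·111.32)² + (0.0157·64.67)²) = √(0.446117 + 1.030873) = 1.2153 km
R7: √((0.0145·111.32)² + (0.0133·64.67)²) = √(2.605448 + 0.739791) = 1.8290 km
R8: √((0.0037·111.32)² + (0.0110·64.67)²) = √(0.169648 + 0.506047) = 0.8220 km
R9: √((0.0138·111.32)² + (0.0192·64.67)²) = √(2.359960 + 1.541729) = 1.9753 km
R10: √((0.0144·111.32)² + (0.0205·64.67)²) = √(2.569635 + 1.757573) = 2.0802 km
Sorted: R5 (0.3435 km) < R8 (0.8220 km) < R2 (1.0634 km) < R6 (1.2153 km) < …

R5, R8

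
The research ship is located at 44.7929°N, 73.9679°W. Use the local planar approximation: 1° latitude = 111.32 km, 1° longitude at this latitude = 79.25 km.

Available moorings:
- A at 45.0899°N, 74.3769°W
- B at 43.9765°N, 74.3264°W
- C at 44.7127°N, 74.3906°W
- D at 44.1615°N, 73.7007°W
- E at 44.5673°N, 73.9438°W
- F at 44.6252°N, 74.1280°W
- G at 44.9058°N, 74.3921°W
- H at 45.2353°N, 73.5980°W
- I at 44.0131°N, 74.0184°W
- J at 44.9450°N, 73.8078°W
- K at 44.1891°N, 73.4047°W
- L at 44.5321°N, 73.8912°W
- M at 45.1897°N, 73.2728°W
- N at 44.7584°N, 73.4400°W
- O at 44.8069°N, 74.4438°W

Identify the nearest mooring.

J

Distances from 44.7929°N, 73.9679°W:
A: √((0.2970·111.32)² + (-0.4090·79.25)²) = √(1093.098489 + 1050.618776) = 46.3003 km
B: √((-0.8164·111.32)² + (-0.3585·79.25)²) = √(8259.473943 + 807.192024) = 95.2190 km
C: √((-0.0802·111.32)² + (-0.4227·79.25)²) = √(79.706756 + 1122.181326) = 34.6683 km
D: √((-0.6314·111.32)² + (0.2672·79.25)²) = √(4940.325346 + 448.406035) = 73.4080 km
E: √((-0.2256·111.32)² + (0.0241·79.25)²) = √(630.702549 + 3.647814) = 25.1863 km
F: √((-0.1677·111.32)² + (-0.1601·79.25)²) = √(348.507814 + 160.983441) = 22.5719 km
G: √((0.1129·111.32)² + (-0.4242·79.25)²) = √(157.955328 + 1130.159839) = 35.8903 km
H: √((0.4424·111.32)² + (0.3699·79.25)²) = √(2425.362352 + 859.344307) = 57.3124 km
I: √((-0.7798·111.32)² + (-0.0505·79.25)²) = √(7535.513583 + 16.017005) = 86.8995 km
J: √((0.1521·111.32)² + (0.1601·79.25)²) = √(286.684903 + 160.983441) = 21.1582 km
K: √((-0.6038·111.32)² + (0.5632·79.25)²) = √(4517.858376 + 1992.158249) = 80.6847 km
L: √((-0.2608·111.32)² + (0.0767·79.25)²) = √(842.871888 + 36.947858) = 29.6618 km
M: √((0.3968·111.32)² + (0.6951·79.25)²) = √(1951.145795 + 3034.541763) = 70.6094 km
N: √((-0.0345·111.32)² + (0.5279·79.25)²) = √(14.749747 + 1750.257171) = 42.0120 km
O: √((0.0140·111.32)² + (-0.4759·79.25)²) = √(2.428860 + 1422.426882) = 37.7473 km
Minimum: J at 21.1582 km.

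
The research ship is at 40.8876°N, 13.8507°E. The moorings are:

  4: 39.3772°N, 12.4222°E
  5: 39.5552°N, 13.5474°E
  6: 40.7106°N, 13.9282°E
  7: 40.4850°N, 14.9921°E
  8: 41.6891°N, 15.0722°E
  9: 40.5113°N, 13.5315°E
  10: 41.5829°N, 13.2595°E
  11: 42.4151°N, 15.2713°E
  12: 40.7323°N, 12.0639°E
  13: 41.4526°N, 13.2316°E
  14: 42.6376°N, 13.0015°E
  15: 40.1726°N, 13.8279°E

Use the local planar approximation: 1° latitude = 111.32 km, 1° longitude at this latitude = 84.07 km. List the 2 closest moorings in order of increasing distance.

6, 9

Distances from 40.8876°N, 13.8507°E:
4: 206.6225 km
5: 150.4985 km
6: 20.7529 km
7: 105.9077 km
8: 136.0378 km
9: 49.7481 km
10: 91.9847 km
11: 207.7920 km
12: 151.2078 km
13: 81.6385 km
14: 207.4796 km
15: 79.6169 km
Sorted: 6 (20.7529 km) < 9 (49.7481 km) < 15 (79.6169 km) < 13 (81.6385 km) < …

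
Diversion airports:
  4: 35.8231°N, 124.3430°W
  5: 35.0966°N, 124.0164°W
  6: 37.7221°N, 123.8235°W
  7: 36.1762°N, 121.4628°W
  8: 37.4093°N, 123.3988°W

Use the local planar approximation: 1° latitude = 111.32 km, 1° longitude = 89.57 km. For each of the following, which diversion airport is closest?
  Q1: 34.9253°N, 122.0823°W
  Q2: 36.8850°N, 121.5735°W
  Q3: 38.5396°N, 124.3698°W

Q1→7; Q2→7; Q3→6

Q1 at 34.9253°N, 122.0823°W:
  4: √((0.8978·111.32)² + (-2.2607·89.57)²) = √(9988.622438 + 41002.564178) = 225.8123 km
  5: √((0.1713·111.32)² + (-1.9341·89.57)²) = √(363.631185 + 30011.174931) = 174.2837 km
  6: √((2.7968·111.32)² + (-1.7412·89.57)²) = √(96932.456120 + 24323.298266) = 348.2180 km
  7: √((1.2509·111.32)² + (0.6195·89.57)²) = √(19390.614858 + 3078.986395) = 149.8986 km
  8: √((2.4840·111.32)² + (-1.3165·89.57)²) = √(76462.690996 + 13904.868156) = 300.6120 km
  → nearest: 7 (149.8986 km)
Q2 at 36.8850°N, 121.5735°W:
  4: √((-1.0619·111.32)² + (-2.7695·89.57)²) = √(13973.771486 + 61535.805151) = 274.7901 km
  5: √((-1.7884·111.32)² + (-2.4429·89.57)²) = √(39634.712996 + 47878.058104) = 295.8256 km
  6: √((0.8371·111.32)² + (-2.2500·89.57)²) = √(8683.625378 + 40615.348556) = 222.0337 km
  7: √((-0.7088·111.32)² + (0.1107·89.57)²) = √(6225.780618 + 98.315137) = 79.5242 km
  8: √((0.5243·111.32)² + (-1.8253·89.57)²) = √(3406.482096 + 26729.673629) = 173.5977 km
  → nearest: 7 (79.5242 km)
Q3 at 38.5396°N, 124.3698°W:
  4: √((-2.7165·111.32)² + (0.0268·89.57)²) = √(91446.231745 + 5.762285) = 302.4103 km
  5: √((-3.4430·111.32)² + (0.3534·89.57)²) = √(146899.541653 + 1001.978122) = 384.5797 km
  6: √((-0.8175·111.32)² + (0.5463·89.57)²) = √(8281.746217 + 2394.349530) = 103.3252 km
  7: √((-2.3634·111.32)² + (2.9070·89.57)²) = √(69218.288665 + 67797.739192) = 370.1568 km
  8: √((-1.1303·111.32)² + (0.9710·89.57)²) = √(15831.929618 + 7564.210538) = 152.9580 km
  → nearest: 6 (103.3252 km)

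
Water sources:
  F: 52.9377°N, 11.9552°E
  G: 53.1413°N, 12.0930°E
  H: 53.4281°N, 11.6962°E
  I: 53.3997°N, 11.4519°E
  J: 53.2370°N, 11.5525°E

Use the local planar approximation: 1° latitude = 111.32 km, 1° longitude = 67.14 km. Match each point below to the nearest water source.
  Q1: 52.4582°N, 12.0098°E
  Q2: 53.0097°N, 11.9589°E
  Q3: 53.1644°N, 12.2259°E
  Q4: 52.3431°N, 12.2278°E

Q1→F; Q2→F; Q3→G; Q4→F

Q1 at 52.4582°N, 12.0098°E:
  F: √((0.4795·111.32)² + (-0.0546·67.14)²) = √(2849.204479 + 13.438412) = 53.5037 km
  G: √((0.6831·111.32)² + (0.0832·67.14)²) = √(5782.491007 + 31.203932) = 76.2476 km
  H: √((0.9699·111.32)² + (-0.3136·67.14)²) = √(11657.362832 + 443.317404) = 110.0031 km
  I: √((0.9415·111.32)² + (-0.5579·67.14)²) = √(10984.670749 + 1403.057264) = 111.3002 km
  J: √((0.7788·111.32)² + (-0.4573·67.14)²) = √(7516.199190 + 942.681701) = 91.9722 km
  → nearest: F (53.5037 km)
Q2 at 53.0097°N, 11.9589°E:
  F: √((-0.0720·111.32)² + (-0.0037·67.14)²) = √(64.240866 + 0.061712) = 8.0189 km
  G: √((0.1316·111.32)² + (0.1341·67.14)²) = √(214.614062 + 81.062544) = 17.1952 km
  H: √((0.4184·111.32)² + (-0.2627·67.14)²) = √(2169.350604 + 311.087685) = 49.8040 km
  I: √((0.3900·111.32)² + (-0.5070·67.14)²) = √(1884.844859 + 1158.720238) = 55.1685 km
  J: √((0.2273·111.32)² + (-0.4064·67.14)²) = √(640.243631 + 744.509206) = 37.2123 km
  → nearest: F (8.0189 km)
Q3 at 53.1644°N, 12.2259°E:
  F: √((-0.2267·111.32)² + (-0.2707·67.14)²) = √(636.868011 + 330.323282) = 31.0997 km
  G: √((-0.0231·111.32)² + (-0.1329·67.14)²) = √(6.612571 + 79.618251) = 9.2861 km
  H: √((0.2637·111.32)² + (-0.5297·67.14)²) = √(861.720957 + 1264.802221) = 46.1142 km
  I: √((0.2353·111.32)² + (-0.7740·67.14)²) = √(686.104471 + 2700.502572) = 58.1946 km
  J: √((0.0726·111.32)² + (-0.6734·67.14)²) = √(65.316008 + 2044.131816) = 45.9287 km
  → nearest: G (9.2861 km)
Q4 at 52.3431°N, 12.2278°E:
  F: √((0.5946·111.32)² + (-0.2726·67.14)²) = √(4381.231536 + 334.976528) = 68.6747 km
  G: √((0.7982·111.32)² + (-0.1348·67.14)²) = √(7895.321916 + 81.911043) = 89.3154 km
  H: √((1.0850·111.32)² + (-0.5316·67.14)²) = √(14588.339837 + 1273.892024) = 125.9454 km
  I: √((1.0566·111.32)² + (-0.7759·67.14)²) = √(13834.631891 + 2713.777126) = 128.6406 km
  J: √((0.8939·111.32)² + (-0.6753·67.14)²) = √(9902.030732 + 2055.683137) = 109.3513 km
  → nearest: F (68.6747 km)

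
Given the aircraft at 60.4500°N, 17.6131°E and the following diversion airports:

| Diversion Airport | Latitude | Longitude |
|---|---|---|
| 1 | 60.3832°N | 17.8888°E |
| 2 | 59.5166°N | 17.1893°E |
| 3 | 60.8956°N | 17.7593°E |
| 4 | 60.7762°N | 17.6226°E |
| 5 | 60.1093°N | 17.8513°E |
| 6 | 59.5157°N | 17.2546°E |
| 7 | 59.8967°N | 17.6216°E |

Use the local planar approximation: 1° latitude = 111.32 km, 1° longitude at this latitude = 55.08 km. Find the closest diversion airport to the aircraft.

Distances from 60.4500°N, 17.6131°E:
1: 16.9085 km
2: 106.4959 km
3: 50.2536 km
4: 36.3164 km
5: 40.1319 km
6: 105.8641 km
7: 61.5951 km
Minimum: 1 at 16.9085 km.

1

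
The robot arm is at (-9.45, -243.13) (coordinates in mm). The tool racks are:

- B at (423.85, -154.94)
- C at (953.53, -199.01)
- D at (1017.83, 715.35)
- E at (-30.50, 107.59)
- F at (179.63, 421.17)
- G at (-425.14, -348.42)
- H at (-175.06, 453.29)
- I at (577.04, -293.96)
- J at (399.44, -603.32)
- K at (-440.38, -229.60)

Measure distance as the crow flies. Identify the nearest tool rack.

E

Distances from (-9.45, -243.13):
B: 442.18 mm
C: 963.99 mm
D: 1404.99 mm
E: 351.35 mm
F: 690.68 mm
G: 428.82 mm
H: 715.84 mm
I: 588.69 mm
J: 544.91 mm
K: 431.14 mm
Minimum: E at 351.35 mm.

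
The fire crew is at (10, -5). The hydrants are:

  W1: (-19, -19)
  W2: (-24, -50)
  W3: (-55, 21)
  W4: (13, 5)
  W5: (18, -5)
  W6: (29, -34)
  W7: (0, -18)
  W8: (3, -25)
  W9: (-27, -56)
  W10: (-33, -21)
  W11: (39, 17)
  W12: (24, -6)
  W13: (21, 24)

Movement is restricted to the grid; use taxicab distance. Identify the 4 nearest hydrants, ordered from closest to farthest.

Distances from (10, -5):
W1: |-29| + |-14| = 29 + 14 = 43
W2: |-34| + |-45| = 34 + 45 = 79
W3: |-65| + |26| = 65 + 26 = 91
W4: |3| + |10| = 3 + 10 = 13
W5: |8| + |0| = 8 + 0 = 8
W6: |19| + |-29| = 19 + 29 = 48
W7: |-10| + |-13| = 10 + 13 = 23
W8: |-7| + |-20| = 7 + 20 = 27
W9: |-37| + |-51| = 37 + 51 = 88
W10: |-43| + |-16| = 43 + 16 = 59
W11: |29| + |22| = 29 + 22 = 51
W12: |14| + |-1| = 14 + 1 = 15
W13: |11| + |29| = 11 + 29 = 40
Sorted: W5 (8) < W4 (13) < W12 (15) < W7 (23) < W8 (27) < W13 (40) < …

W5, W4, W12, W7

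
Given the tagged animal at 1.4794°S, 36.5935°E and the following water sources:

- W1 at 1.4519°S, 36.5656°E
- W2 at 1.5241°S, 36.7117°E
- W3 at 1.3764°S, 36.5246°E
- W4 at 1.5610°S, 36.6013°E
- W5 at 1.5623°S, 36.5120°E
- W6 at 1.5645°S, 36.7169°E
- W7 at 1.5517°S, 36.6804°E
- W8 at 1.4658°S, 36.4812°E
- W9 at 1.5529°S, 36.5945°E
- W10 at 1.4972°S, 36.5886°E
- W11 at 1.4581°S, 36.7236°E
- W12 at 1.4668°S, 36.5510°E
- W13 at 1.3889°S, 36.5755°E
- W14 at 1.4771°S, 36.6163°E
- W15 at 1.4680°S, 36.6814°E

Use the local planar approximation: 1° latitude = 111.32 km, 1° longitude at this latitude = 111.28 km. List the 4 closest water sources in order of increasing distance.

Distances from 1.4794°S, 36.5935°E:
W1: 4.3601 km
W2: 14.0631 km
W3: 13.7933 km
W4: 9.1251 km
W5: 12.9390 km
W6: 16.6826 km
W7: 12.5814 km
W8: 12.5881 km
W9: 8.1828 km
W10: 2.0552 km
W11: 14.6704 km
W12: 4.9330 km
W13: 10.2717 km
W14: 2.5501 km
W15: 9.8635 km
Sorted: W10 (2.0552 km) < W14 (2.5501 km) < W1 (4.3601 km) < W12 (4.9330 km) < W9 (8.1828 km) < W4 (9.1251 km) < …

W10, W14, W1, W12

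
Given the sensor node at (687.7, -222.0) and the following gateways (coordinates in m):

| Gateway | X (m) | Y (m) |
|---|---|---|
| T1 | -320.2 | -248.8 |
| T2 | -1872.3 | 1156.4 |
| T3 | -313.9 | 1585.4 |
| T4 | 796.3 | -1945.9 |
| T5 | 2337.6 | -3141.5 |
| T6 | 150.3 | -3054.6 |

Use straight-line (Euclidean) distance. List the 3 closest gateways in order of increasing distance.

T1, T4, T3

Distances from (687.7, -222.0):
T1: √((-1007.9)² + (-26.8)²) = √(1015862.410 + 718.240) = 1008.3 m
T2: √((-2560.0)² + (1378.4)²) = √(6553600.000 + 1899986.560) = 2907.5 m
T3: √((-1001.6)² + (1807.4)²) = √(1003202.560 + 3266694.760) = 2066.4 m
T4: √((108.6)² + (-1723.9)²) = √(11793.960 + 2971831.210) = 1727.3 m
T5: √((1649.9)² + (-2919.5)²) = √(2722170.010 + 8523480.250) = 3353.5 m
T6: √((-537.4)² + (-2832.6)²) = √(288798.760 + 8023622.760) = 2883.1 m
Sorted: T1 (1008.3 m) < T4 (1727.3 m) < T3 (2066.4 m) < T6 (2883.1 m) < T2 (2907.5 m) < …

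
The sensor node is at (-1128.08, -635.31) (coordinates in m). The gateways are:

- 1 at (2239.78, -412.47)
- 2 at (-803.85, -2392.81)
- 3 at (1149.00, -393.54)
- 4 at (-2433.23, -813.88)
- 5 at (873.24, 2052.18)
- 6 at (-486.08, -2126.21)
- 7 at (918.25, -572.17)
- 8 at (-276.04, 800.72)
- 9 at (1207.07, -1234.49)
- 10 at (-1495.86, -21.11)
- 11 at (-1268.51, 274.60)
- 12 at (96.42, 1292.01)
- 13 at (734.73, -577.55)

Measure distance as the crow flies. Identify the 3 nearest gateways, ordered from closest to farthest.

10, 11, 4

Distances from (-1128.08, -635.31):
1: √((3367.86)² + (222.84)²) = √(11342480.9796 + 49657.6656) = 3375.22 m
2: √((324.23)² + (-1757.50)²) = √(105125.0929 + 3088806.2500) = 1787.16 m
3: √((2277.08)² + (241.77)²) = √(5185093.3264 + 58452.7329) = 2289.88 m
4: √((-1305.15)² + (-178.57)²) = √(1703416.5225 + 31887.2449) = 1317.31 m
5: √((2001.32)² + (2687.49)²) = √(4005281.7424 + 7222602.5001) = 3350.80 m
6: √((642.00)² + (-1490.90)²) = √(412164.0000 + 2222782.8100) = 1623.25 m
7: √((2046.33)² + (63.14)²) = √(4187466.4689 + 3986.6596) = 2047.30 m
8: √((852.04)² + (1436.03)²) = √(725972.1616 + 2062182.1609) = 1669.78 m
9: √((2335.15)² + (-599.18)²) = √(5452925.5225 + 359016.6724) = 2410.80 m
10: √((-367.78)² + (614.20)²) = √(135262.1284 + 377241.6400) = 715.89 m
11: √((-140.43)² + (909.91)²) = √(19720.5849 + 827936.2081) = 920.68 m
12: √((1224.50)² + (1927.32)²) = √(1499400.2500 + 3714562.3824) = 2283.41 m
13: √((1862.81)² + (57.76)²) = √(3470061.0961 + 3336.2176) = 1863.71 m
Sorted: 10 (715.89 m) < 11 (920.68 m) < 4 (1317.31 m) < 6 (1623.25 m) < 8 (1669.78 m) < …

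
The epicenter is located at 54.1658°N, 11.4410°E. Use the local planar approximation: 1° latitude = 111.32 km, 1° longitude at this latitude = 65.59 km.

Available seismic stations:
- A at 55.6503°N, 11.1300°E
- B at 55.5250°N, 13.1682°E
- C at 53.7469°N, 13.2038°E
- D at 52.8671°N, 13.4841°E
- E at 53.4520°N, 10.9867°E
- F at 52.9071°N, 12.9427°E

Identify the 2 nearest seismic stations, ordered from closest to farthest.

E, C

Distances from 54.1658°N, 11.4410°E:
A: √((1.4845·111.32)² + (-0.3110·65.59)²) = √(27309.062991 + 416.098394) = 166.5087 km
B: √((1.3592·111.32)² + (1.7272·65.59)²) = √(22893.549212 + 12833.955245) = 189.0172 km
C: √((-0.4189·111.32)² + (1.7628·65.59)²) = √(2174.538574 + 13368.458909) = 124.6716 km
D: √((-1.2987·111.32)² + (2.0431·65.59)²) = √(20900.856157 + 17957.857020) = 197.1261 km
E: √((-0.7138·111.32)² + (-0.4543·65.59)²) = √(6313.925927 + 887.893211) = 84.8635 km
F: √((-1.2587·111.32)² + (1.5017·65.59)²) = √(19633.189558 + 9701.561103) = 171.2739 km
Sorted: E (84.8635 km) < C (124.6716 km) < A (166.5087 km) < F (171.2739 km) < …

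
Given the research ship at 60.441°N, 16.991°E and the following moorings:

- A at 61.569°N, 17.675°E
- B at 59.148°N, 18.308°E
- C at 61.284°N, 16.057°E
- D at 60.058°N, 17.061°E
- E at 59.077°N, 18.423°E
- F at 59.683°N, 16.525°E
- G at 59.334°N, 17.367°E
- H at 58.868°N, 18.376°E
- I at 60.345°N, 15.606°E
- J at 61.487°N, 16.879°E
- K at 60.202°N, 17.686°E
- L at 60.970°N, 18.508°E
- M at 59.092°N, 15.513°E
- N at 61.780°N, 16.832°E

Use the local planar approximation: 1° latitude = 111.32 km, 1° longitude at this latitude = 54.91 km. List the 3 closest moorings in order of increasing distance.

Distances from 60.441°N, 16.991°E:
A: 131.066 km
B: 161.082 km
C: 106.943 km
D: 42.808 km
E: 170.992 km
F: 88.175 km
G: 124.949 km
H: 190.908 km
I: 76.798 km
J: 116.603 km
K: 46.521 km
L: 102.012 km
M: 170.698 km
N: 149.313 km
Sorted: D (42.808 km) < K (46.521 km) < I (76.798 km) < F (88.175 km) < L (102.012 km) < …

D, K, I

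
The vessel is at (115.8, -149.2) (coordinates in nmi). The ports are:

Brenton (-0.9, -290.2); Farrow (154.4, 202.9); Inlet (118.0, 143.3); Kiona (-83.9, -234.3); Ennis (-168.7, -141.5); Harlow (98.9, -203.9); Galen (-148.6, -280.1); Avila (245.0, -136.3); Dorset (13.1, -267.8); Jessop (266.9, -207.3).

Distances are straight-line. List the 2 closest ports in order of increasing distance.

Harlow, Avila

Distances from (115.8, -149.2):
Brenton: √((-116.7)² + (-141.0)²) = √(13618.890 + 19881.000) = 183.0 nmi
Farrow: √((38.6)² + (352.1)²) = √(1489.960 + 123974.410) = 354.2 nmi
Inlet: √((2.2)² + (292.5)²) = √(4.840 + 85556.250) = 292.5 nmi
Kiona: √((-199.7)² + (-85.1)²) = √(39880.090 + 7242.010) = 217.1 nmi
Ennis: √((-284.5)² + (7.7)²) = √(80940.250 + 59.290) = 284.6 nmi
Harlow: √((-16.9)² + (-54.7)²) = √(285.610 + 2992.090) = 57.3 nmi
Galen: √((-264.4)² + (-130.9)²) = √(69907.360 + 17134.810) = 295.0 nmi
Avila: √((129.2)² + (12.9)²) = √(16692.640 + 166.410) = 129.8 nmi
Dorset: √((-102.7)² + (-118.6)²) = √(10547.290 + 14065.960) = 156.9 nmi
Jessop: √((151.1)² + (-58.1)²) = √(22831.210 + 3375.610) = 161.9 nmi
Sorted: Harlow (57.3 nmi) < Avila (129.8 nmi) < Dorset (156.9 nmi) < Jessop (161.9 nmi) < …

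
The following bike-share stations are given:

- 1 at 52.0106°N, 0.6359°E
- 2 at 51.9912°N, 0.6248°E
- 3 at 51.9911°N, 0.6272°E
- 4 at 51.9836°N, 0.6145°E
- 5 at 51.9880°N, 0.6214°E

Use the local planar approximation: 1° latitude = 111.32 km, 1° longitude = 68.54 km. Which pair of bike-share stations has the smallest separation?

Pairwise distances:
1–2: 2.2897 km
1–3: 2.2512 km
1–4: 3.3444 km
1–5: 2.7050 km
2–3: 0.1649 km
2–4: 1.1019 km
2–5: 0.4257 km
3–4: 1.2061 km
3–5: 0.5264 km
4–5: 0.6809 km
Closest pair: 2–3 at 0.1649 km.

2 and 3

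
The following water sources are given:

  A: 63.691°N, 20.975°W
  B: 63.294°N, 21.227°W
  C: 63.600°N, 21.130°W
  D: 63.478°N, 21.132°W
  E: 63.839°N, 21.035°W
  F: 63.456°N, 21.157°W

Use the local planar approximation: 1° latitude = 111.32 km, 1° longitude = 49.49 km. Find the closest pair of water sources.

Pairwise distances:
A–B: √((-0.397·111.32)² + (-0.252·49.49)²) = √(1953.11317 + 155.53781) = 45.920 km
A–C: √((-0.091·111.32)² + (-0.155·49.49)²) = √(102.61933 + 58.84347) = 12.707 km
A–D: √((-0.213·111.32)² + (-0.157·49.49)²) = √(562.21911 + 60.37181) = 24.952 km
A–E: √((0.148·111.32)² + (-0.060·49.49)²) = √(271.43749 + 8.81734) = 16.741 km
A–F: √((-0.235·111.32)² + (-0.182·49.49)²) = √(684.35606 + 81.12929) = 27.667 km
B–C: √((0.306·111.32)² + (0.097·49.49)²) = √(1160.35065 + 23.04509) = 34.401 km
B–D: √((0.184·111.32)² + (0.095·49.49)²) = √(419.54837 + 22.10457) = 21.016 km
B–E: √((0.545·111.32)² + (0.192·49.49)²) = √(3680.77610 + 90.28952) = 61.409 km
B–F: √((0.162·111.32)² + (0.070·49.49)²) = √(325.21939 + 12.00137) = 18.364 km
C–D: √((-0.122·111.32)² + (-0.002·49.49)²) = √(184.44465 + 0.00980) = 13.581 km
C–E: √((0.239·111.32)² + (0.095·49.49)²) = √(707.85157 + 22.10457) = 27.018 km
C–F: √((-0.144·111.32)² + (-0.027·49.49)²) = √(256.96346 + 1.78551) = 16.086 km
D–E: √((0.361·111.32)² + (0.097·49.49)²) = √(1614.95639 + 23.04509) = 40.472 km
D–F: √((-0.022·111.32)² + (-0.025·49.49)²) = √(5.99780 + 1.53079) = 2.744 km
E–F: √((-0.383·111.32)² + (-0.122·49.49)²) = √(1817.79098 + 36.45479) = 43.061 km
Closest pair: D–F at 2.744 km.

D and F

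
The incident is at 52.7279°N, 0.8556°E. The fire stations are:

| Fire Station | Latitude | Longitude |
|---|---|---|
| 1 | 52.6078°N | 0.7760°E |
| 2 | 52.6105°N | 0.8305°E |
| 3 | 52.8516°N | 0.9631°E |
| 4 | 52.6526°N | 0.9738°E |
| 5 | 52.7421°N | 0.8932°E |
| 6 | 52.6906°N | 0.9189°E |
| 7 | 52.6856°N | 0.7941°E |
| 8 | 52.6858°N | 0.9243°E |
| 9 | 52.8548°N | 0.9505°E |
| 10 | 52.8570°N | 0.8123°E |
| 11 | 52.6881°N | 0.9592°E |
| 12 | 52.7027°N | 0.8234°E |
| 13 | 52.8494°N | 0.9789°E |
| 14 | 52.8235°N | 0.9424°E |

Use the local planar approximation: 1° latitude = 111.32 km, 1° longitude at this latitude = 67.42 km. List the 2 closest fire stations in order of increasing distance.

Distances from 52.7279°N, 0.8556°E:
1: √((-0.1201·111.32)² + (-0.0796·67.42)²) = √(178.744386 + 28.800739) = 14.4064 km
2: √((-0.1174·111.32)² + (-0.0251·67.42)²) = √(170.797925 + 2.863683) = 13.1781 km
3: √((0.1237·111.32)² + (0.1075·67.42)²) = √(189.620721 + 52.528431) = 15.5611 km
4: √((-0.0753·111.32)² + (0.1182·67.42)²) = √(70.264563 + 63.505662) = 11.5659 km
5: √((0.0142·111.32)² + (0.0376·67.42)²) = √(2.498752 + 6.426184) = 2.9875 km
6: √((-0.0373·111.32)² + (0.0633·67.42)²) = √(17.241064 + 18.213144) = 5.9543 km
7: √((-0.0423·111.32)² + (-0.0615·67.42)²) = √(22.173136 + 17.192052) = 6.2742 km
8: √((-0.0421·111.32)² + (0.0687·67.42)²) = √(21.963957 + 21.453145) = 6.5892 km
9: √((0.1269·111.32)² + (0.0949·67.42)²) = √(199.558228 + 40.936426) = 15.5079 km
10: √((0.1291·111.32)² + (-0.0433·67.42)²) = √(206.537483 + 8.522231) = 14.6649 km
11: √((-0.0398·111.32)² + (0.1036·67.42)²) = √(19.629649 + 48.786202) = 8.2714 km
12: √((-0.0252·111.32)² + (-0.0322·67.42)²) = √(7.869506 + 4.712911) = 3.5472 km
13: √((0.1215·111.32)² + (0.1233·67.42)²) = √(182.935904 + 69.104074) = 15.8758 km
14: √((0.0956·111.32)² + (0.0868·67.42)²) = √(113.256251 + 34.246559) = 12.1451 km
Sorted: 5 (2.9875 km) < 12 (3.5472 km) < 6 (5.9543 km) < 7 (6.2742 km) < …

5, 12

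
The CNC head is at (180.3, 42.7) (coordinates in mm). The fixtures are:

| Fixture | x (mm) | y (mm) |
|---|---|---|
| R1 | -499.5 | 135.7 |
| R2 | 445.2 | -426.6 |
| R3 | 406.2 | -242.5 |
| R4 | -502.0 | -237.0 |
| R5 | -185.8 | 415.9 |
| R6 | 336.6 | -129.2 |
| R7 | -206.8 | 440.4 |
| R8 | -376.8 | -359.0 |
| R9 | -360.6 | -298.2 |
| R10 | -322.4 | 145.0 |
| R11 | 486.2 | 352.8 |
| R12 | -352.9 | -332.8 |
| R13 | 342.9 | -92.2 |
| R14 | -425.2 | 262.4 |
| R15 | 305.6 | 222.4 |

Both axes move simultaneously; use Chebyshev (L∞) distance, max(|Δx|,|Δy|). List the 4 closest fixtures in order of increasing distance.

R13, R6, R15, R3

Distances from (180.3, 42.7):
R1: 679.8 mm
R2: 469.3 mm
R3: 285.2 mm
R4: 682.3 mm
R5: 373.2 mm
R6: 171.9 mm
R7: 397.7 mm
R8: 557.1 mm
R9: 540.9 mm
R10: 502.7 mm
R11: 310.1 mm
R12: 533.2 mm
R13: 162.6 mm
R14: 605.5 mm
R15: 179.7 mm
Sorted: R13 (162.6 mm) < R6 (171.9 mm) < R15 (179.7 mm) < R3 (285.2 mm) < R11 (310.1 mm) < R5 (373.2 mm) < …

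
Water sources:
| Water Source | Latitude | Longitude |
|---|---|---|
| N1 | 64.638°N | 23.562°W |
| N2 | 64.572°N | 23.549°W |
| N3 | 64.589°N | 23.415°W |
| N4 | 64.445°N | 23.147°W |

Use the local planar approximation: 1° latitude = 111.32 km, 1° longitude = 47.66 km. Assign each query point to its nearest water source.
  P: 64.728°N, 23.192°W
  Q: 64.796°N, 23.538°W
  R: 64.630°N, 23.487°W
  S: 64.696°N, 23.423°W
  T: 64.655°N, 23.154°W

P→N3; Q→N1; R→N1; S→N1; T→N3

P at 64.728°N, 23.192°W:
  N1: 20.282 km
  N2: 24.312 km
  N3: 18.772 km
  N4: 31.576 km
  → nearest: N3 (18.772 km)
Q at 64.796°N, 23.538°W:
  N1: 17.626 km
  N2: 24.941 km
  N3: 23.777 km
  N4: 43.290 km
  → nearest: N1 (17.626 km)
R at 64.630°N, 23.487°W:
  N1: 3.684 km
  N2: 7.101 km
  N3: 5.710 km
  N4: 26.205 km
  → nearest: N1 (3.684 km)
S at 64.696°N, 23.423°W:
  N1: 9.251 km
  N2: 15.053 km
  N3: 11.917 km
  N4: 30.883 km
  → nearest: N1 (9.251 km)
T at 64.655°N, 23.154°W:
  N1: 19.537 km
  N2: 20.971 km
  N3: 14.447 km
  N4: 23.380 km
  → nearest: N3 (14.447 km)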